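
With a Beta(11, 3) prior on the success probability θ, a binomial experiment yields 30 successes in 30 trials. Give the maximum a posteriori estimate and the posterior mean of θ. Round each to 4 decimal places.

MAP: 0.9524. Posterior mean: 0.9318.

Posterior: Beta(11+30, 3+0) = Beta(41, 3).
Mode = (41−1)/(41+3−2) = 40/42 = 0.9524.
Mean = 41/(41+3) = 41/44 = 0.9318.
Left-skewed posterior ⇒ mean < mode.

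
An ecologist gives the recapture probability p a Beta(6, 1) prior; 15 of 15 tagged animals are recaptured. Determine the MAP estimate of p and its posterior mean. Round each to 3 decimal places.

Posterior: Beta(6+15, 1+0) = Beta(21, 1).
Since β = 1 ≤ 1 and α > 1, the Beta density is monotone increasing on [0,1]; the mode is at 1.
Mean = 21/(21+1) = 0.955.

MAP estimate = 1.000, posterior mean = 0.955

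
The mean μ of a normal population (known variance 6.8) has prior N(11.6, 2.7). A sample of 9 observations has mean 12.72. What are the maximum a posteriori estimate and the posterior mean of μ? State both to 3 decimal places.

μ_MAP = 12.475, E[μ|data] = 12.475

Posterior for μ is Normal. Precision-weighted mean: (1/2.7·11.6 + 9/6.8·12.72) / (1/2.7 + 9/6.8) = 12.475.
A Normal posterior is symmetric, so mode = mean.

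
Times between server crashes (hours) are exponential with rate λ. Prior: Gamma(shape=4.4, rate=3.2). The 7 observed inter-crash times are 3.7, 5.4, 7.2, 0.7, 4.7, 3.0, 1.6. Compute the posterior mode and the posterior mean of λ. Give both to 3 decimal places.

MAP = 0.353; posterior mean = 0.386

Σ times = 26.3. Posterior: Gamma(shape = 4.4+7 = 11.4, rate = 3.2+26.3 = 29.5).
Mode = (α−1)/β = 10.4/29.5 = 0.353.
Mean = α/β = 11.4/29.5 = 0.386.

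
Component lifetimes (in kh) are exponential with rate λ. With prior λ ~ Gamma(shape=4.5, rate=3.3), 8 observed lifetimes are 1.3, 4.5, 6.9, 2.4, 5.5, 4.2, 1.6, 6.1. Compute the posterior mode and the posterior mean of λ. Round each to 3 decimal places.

Σ times = 32.5. Posterior: Gamma(shape = 4.5+8 = 12.5, rate = 3.3+32.5 = 35.8).
Mode = (α−1)/β = 11.5/35.8 = 0.321.
Mean = α/β = 12.5/35.8 = 0.349.

posterior mode = 0.321, posterior mean = 0.349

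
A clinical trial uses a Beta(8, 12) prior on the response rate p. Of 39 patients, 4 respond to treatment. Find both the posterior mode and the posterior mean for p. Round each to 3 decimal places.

Posterior: Beta(8+4, 12+35) = Beta(12, 47).
Mode = (12−1)/(12+47−2) = 11/57 = 0.193.
Mean = 12/(12+47) = 12/59 = 0.203.

MAP = 0.193, posterior mean = 0.203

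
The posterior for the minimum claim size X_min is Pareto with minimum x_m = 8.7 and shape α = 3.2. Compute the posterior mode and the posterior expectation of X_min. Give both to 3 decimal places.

The Pareto density is strictly decreasing on [x_m, ∞), so the mode is x_m = 8.700.
Mean = α·x_m/(α−1) = 3.2·8.7/2.2 = 12.655.
The posterior is right-skewed, so the mean exceeds the mode.

MAP = 8.700; posterior mean = 12.655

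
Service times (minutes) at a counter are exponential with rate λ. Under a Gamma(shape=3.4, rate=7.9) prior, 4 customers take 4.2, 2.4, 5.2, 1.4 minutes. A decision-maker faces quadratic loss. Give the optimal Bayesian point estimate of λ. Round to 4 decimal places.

Σ times = 13.2. Posterior: Gamma(shape = 3.4+4 = 7.4, rate = 7.9+13.2 = 21.1).
Mode = (α−1)/β = 6.4/21.1 = 0.3033.
Mean = α/β = 7.4/21.1 = 0.3507.
Quadratic loss ⇒ the optimal estimator is the posterior mean.

0.3507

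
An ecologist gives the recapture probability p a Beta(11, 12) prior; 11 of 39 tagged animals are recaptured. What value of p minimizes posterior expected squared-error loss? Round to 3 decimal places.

Posterior: Beta(11+11, 12+28) = Beta(22, 40).
Mode = (22−1)/(22+40−2) = 21/60 = 0.350.
Mean = 22/(22+40) = 22/62 = 0.355.
Squared-error loss ⇒ the optimal estimator is the posterior mean.

0.355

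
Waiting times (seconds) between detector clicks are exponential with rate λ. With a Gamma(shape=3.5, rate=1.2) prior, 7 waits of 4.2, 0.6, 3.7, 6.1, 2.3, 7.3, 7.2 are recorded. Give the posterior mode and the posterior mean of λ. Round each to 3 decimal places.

Σ times = 31.4. Posterior: Gamma(shape = 3.5+7 = 10.5, rate = 1.2+31.4 = 32.6).
Mode = (α−1)/β = 9.5/32.6 = 0.291.
Mean = α/β = 10.5/32.6 = 0.322.

λ_MAP = 0.291, E[λ|data] = 0.322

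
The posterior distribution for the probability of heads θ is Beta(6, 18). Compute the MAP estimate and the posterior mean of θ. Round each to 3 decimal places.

θ_MAP = 0.227, E[θ|data] = 0.250

Mode = (6−1)/(6+18−2) = 5/22 = 0.227.
Mean = 6/(6+18) = 6/24 = 0.250.
Mean > mode: the posterior has a right tail.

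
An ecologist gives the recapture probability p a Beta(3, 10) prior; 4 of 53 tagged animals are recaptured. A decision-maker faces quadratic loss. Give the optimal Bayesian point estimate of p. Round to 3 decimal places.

Posterior: Beta(3+4, 10+49) = Beta(7, 59).
Mode = (7−1)/(7+59−2) = 6/64 = 0.094.
Mean = 7/(7+59) = 7/66 = 0.106.
Quadratic loss ⇒ the optimal estimator is the posterior mean.

0.106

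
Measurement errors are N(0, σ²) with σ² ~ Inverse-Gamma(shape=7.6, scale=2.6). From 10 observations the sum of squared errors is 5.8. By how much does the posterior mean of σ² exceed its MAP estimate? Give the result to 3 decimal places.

0.070

Posterior: Inverse-Gamma(shape = 7.6+10/2 = 12.6, scale = 2.6+5.8/2 = 5.5).
Mode = β/(α+1) = 5.5/13.6 = 0.404.
Mean = β/(α−1) = 5.5/11.6 = 0.474.
Difference = 0.474 − 0.404 = 0.070.
Mean > mode: the posterior has a right tail.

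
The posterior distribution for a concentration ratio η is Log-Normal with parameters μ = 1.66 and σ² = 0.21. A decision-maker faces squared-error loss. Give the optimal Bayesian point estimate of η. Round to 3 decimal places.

5.842

Mode = exp(μ − σ²) = exp(1.45) = 4.263.
Mean = exp(μ + σ²/2) = exp(1.765) = 5.842.
Squared-error loss ⇒ the optimal estimator is the posterior mean.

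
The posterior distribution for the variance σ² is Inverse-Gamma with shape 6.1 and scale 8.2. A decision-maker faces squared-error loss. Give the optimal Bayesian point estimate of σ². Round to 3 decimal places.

Mode = β/(α+1) = 8.2/7.1 = 1.155.
Mean = β/(α−1) = 8.2/5.1 = 1.608.
Squared-error loss ⇒ the optimal estimator is the posterior mean.

1.608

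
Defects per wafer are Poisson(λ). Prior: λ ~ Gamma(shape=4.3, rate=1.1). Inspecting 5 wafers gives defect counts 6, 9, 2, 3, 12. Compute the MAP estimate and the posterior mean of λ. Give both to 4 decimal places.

MAP = 5.7869; posterior mean = 5.9508

Σ counts = 32. Posterior: Gamma(shape = 4.3+32 = 36.3, rate = 1.1+5 = 6.1).
Mode = (α−1)/β = 35.3/6.1 = 5.7869.
Mean = α/β = 36.3/6.1 = 5.9508.
Mean > mode: the posterior has a right tail.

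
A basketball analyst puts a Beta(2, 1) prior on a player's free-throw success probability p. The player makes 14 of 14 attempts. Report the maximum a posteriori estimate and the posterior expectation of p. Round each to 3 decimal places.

maximum a posteriori estimate = 1.000, posterior expectation = 0.941

Posterior: Beta(2+14, 1+0) = Beta(16, 1).
Since β = 1 ≤ 1 and α > 1, the Beta density is monotone increasing on [0,1]; the mode is at 1.
Mean = 16/(16+1) = 0.941.
The mean is pulled below the mode by the posterior's left skew.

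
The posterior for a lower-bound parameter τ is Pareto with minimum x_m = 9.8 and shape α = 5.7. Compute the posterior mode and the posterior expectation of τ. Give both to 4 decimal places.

posterior mode = 9.8000, posterior expectation = 11.8851

The Pareto density is strictly decreasing on [x_m, ∞), so the mode is x_m = 9.8000.
Mean = α·x_m/(α−1) = 5.7·9.8/4.7 = 11.8851.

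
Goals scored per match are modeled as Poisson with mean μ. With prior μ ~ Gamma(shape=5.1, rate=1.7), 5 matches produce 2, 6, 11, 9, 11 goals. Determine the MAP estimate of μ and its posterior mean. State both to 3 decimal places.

Σ counts = 39. Posterior: Gamma(shape = 5.1+39 = 44.1, rate = 1.7+5 = 6.7).
Mode = (α−1)/β = 43.1/6.7 = 6.433.
Mean = α/β = 44.1/6.7 = 6.582.
Right-skewed posterior ⇒ mode < mean.

μ_MAP = 6.433, E[μ|data] = 6.582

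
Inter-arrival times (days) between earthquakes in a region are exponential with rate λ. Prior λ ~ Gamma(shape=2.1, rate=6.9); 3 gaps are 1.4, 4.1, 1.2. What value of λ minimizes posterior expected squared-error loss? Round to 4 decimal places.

0.3750

Σ times = 6.7. Posterior: Gamma(shape = 2.1+3 = 5.1, rate = 6.9+6.7 = 13.6).
Mode = (α−1)/β = 4.1/13.6 = 0.3015.
Mean = α/β = 5.1/13.6 = 0.3750.
Squared-error loss ⇒ the optimal estimator is the posterior mean.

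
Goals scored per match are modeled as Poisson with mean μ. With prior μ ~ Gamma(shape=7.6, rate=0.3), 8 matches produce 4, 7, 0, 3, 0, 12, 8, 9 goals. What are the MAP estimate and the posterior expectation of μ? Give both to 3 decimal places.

MAP: 5.976. Posterior mean: 6.096.

Σ counts = 43. Posterior: Gamma(shape = 7.6+43 = 50.6, rate = 0.3+8 = 8.3).
Mode = (α−1)/β = 49.6/8.3 = 5.976.
Mean = α/β = 50.6/8.3 = 6.096.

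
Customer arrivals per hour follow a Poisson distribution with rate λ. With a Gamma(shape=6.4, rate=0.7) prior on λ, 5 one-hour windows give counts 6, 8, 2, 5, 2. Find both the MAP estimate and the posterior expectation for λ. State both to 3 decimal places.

MAP = 4.982; posterior mean = 5.158

Σ counts = 23. Posterior: Gamma(shape = 6.4+23 = 29.4, rate = 0.7+5 = 5.7).
Mode = (α−1)/β = 28.4/5.7 = 4.982.
Mean = α/β = 29.4/5.7 = 5.158.
The mean is pulled above the mode by the posterior's right skew.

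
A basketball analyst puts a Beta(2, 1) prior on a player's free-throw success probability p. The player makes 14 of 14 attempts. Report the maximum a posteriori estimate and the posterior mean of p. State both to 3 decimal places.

p_MAP = 1.000, E[p|data] = 0.941

Posterior: Beta(2+14, 1+0) = Beta(16, 1).
Since β = 1 ≤ 1 and α > 1, the Beta density is monotone increasing on [0,1]; the mode is at 1.
Mean = 16/(16+1) = 0.941.
Mode > mean: the posterior has a left tail.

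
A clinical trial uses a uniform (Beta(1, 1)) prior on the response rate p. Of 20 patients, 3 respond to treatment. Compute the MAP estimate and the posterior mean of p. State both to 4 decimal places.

Posterior: Beta(1+3, 1+17) = Beta(4, 18).
Mode = (4−1)/(4+18−2) = 3/20 = 0.1500.
With a flat prior the MAP equals the MLE, 3/20.
Mean = 4/(4+18) = 4/22 = 0.1818.
The posterior is right-skewed, so the mean exceeds the mode.

MAP = 0.1500; posterior mean = 0.1818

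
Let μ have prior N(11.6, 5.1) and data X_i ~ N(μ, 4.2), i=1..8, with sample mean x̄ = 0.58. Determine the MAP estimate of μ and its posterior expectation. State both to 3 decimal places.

MAP = 1.609; posterior mean = 1.609

Posterior for μ is Normal. Precision-weighted mean: (1/5.1·11.6 + 8/4.2·0.58) / (1/5.1 + 8/4.2) = 1.609.
A Normal posterior is symmetric, so mode = mean.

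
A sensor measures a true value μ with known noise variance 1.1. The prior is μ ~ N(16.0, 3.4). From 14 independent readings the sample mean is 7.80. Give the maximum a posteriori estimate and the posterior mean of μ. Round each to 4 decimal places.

Posterior for μ is Normal. Precision-weighted mean: (1/3.4·16.0 + 14/1.1·7.80) / (1/3.4 + 14/1.1) = 7.9852.
A Normal posterior is symmetric, so mode = mean.

MAP: 7.9852. Posterior mean: 7.9852.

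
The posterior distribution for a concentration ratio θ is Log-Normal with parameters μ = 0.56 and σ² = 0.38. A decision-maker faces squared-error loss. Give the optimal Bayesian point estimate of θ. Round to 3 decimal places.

Mode = exp(μ − σ²) = exp(0.18) = 1.197.
Mean = exp(μ + σ²/2) = exp(0.750) = 2.117.
Squared-error loss ⇒ the optimal estimator is the posterior mean.

2.117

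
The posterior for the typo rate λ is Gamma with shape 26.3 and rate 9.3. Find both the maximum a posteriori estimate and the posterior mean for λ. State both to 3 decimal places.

MAP = 2.720, posterior mean = 2.828

Mode = (α−1)/β = 25.3/9.3 = 2.720.
Mean = α/β = 26.3/9.3 = 2.828.
Mean > mode: the posterior has a right tail.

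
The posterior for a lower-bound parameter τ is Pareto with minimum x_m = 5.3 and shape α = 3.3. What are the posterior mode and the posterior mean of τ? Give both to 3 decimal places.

MAP = 5.300; posterior mean = 7.604

The Pareto density is strictly decreasing on [x_m, ∞), so the mode is x_m = 5.300.
Mean = α·x_m/(α−1) = 3.3·5.3/2.3 = 7.604.
The mean is pulled above the mode by the posterior's right skew.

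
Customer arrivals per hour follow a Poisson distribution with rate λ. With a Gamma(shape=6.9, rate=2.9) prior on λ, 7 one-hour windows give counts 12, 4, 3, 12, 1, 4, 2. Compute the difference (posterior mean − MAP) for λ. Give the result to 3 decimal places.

0.101

Σ counts = 38. Posterior: Gamma(shape = 6.9+38 = 44.9, rate = 2.9+7 = 9.9).
Mode = (α−1)/β = 43.9/9.9 = 4.434.
Mean = α/β = 44.9/9.9 = 4.535.
Difference = 4.535 − 4.434 = 0.101.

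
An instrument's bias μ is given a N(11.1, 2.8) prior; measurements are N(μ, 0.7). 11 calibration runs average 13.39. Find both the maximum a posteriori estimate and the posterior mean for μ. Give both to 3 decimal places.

Posterior for μ is Normal. Precision-weighted mean: (1/2.8·11.1 + 11/0.7·13.39) / (1/2.8 + 11/0.7) = 13.339.
A Normal posterior is symmetric, so mode = mean.

MAP = 13.339; posterior mean = 13.339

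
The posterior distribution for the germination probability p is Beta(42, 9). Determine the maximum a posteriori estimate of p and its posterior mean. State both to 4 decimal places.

Mode = (42−1)/(42+9−2) = 41/49 = 0.8367.
Mean = 42/(42+9) = 42/51 = 0.8235.
The posterior is left-skewed, so the mode exceeds the mean.

MAP = 0.8367; posterior mean = 0.8235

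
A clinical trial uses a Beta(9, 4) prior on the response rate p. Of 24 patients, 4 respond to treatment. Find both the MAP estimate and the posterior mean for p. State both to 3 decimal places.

Posterior: Beta(9+4, 4+20) = Beta(13, 24).
Mode = (13−1)/(13+24−2) = 12/35 = 0.343.
Mean = 13/(13+24) = 13/37 = 0.351.

MAP = 0.343; posterior mean = 0.351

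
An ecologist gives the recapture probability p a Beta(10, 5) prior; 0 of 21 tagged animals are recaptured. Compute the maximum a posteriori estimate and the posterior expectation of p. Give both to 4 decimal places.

Posterior: Beta(10+0, 5+21) = Beta(10, 26).
Mode = (10−1)/(10+26−2) = 9/34 = 0.2647.
Mean = 10/(10+26) = 10/36 = 0.2778.
The posterior is right-skewed, so the mean exceeds the mode.

MAP = 0.2647; posterior mean = 0.2778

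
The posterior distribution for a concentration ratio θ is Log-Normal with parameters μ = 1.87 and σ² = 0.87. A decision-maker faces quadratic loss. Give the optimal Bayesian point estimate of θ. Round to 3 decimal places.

Mode = exp(μ − σ²) = exp(1.00) = 2.718.
Mean = exp(μ + σ²/2) = exp(2.305) = 10.024.
Quadratic loss ⇒ the optimal estimator is the posterior mean.

10.024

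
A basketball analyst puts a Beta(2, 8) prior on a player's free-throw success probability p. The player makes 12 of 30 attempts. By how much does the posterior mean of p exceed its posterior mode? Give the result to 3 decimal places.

Posterior: Beta(2+12, 8+18) = Beta(14, 26).
Mode = (14−1)/(14+26−2) = 13/38 = 0.342.
Mean = 14/(14+26) = 14/40 = 0.350.
Difference = 0.350 − 0.342 = 0.008.
The mean is pulled above the mode by the posterior's right skew.

0.008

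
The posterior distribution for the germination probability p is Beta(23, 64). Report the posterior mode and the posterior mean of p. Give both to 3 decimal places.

MAP: 0.259. Posterior mean: 0.264.

Mode = (23−1)/(23+64−2) = 22/85 = 0.259.
Mean = 23/(23+64) = 23/87 = 0.264.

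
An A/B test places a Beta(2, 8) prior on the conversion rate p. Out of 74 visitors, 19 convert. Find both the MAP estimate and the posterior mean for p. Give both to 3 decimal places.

MAP: 0.244. Posterior mean: 0.250.

Posterior: Beta(2+19, 8+55) = Beta(21, 63).
Mode = (21−1)/(21+63−2) = 20/82 = 0.244.
Mean = 21/(21+63) = 21/84 = 0.250.
The mean is pulled above the mode by the posterior's right skew.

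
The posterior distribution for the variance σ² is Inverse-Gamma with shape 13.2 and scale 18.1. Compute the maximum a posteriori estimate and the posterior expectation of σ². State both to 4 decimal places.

Mode = β/(α+1) = 18.1/14.2 = 1.2746.
Mean = β/(α−1) = 18.1/12.2 = 1.4836.

MAP: 1.2746. Posterior mean: 1.4836.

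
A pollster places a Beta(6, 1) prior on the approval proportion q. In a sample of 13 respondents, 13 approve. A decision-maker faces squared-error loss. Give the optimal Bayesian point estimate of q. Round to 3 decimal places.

0.950

Posterior: Beta(6+13, 1+0) = Beta(19, 1).
Since β = 1 ≤ 1 and α > 1, the Beta density is monotone increasing on [0,1]; the mode is at 1.
Mean = 19/(19+1) = 0.950.
Squared-error loss ⇒ the optimal estimator is the posterior mean.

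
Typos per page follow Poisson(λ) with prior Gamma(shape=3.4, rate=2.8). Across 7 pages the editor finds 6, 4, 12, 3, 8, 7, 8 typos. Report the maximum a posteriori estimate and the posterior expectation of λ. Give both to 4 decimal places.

maximum a posteriori estimate = 5.1429, posterior expectation = 5.2449

Σ counts = 48. Posterior: Gamma(shape = 3.4+48 = 51.4, rate = 2.8+7 = 9.8).
Mode = (α−1)/β = 50.4/9.8 = 5.1429.
Mean = α/β = 51.4/9.8 = 5.2449.
Mean > mode: the posterior has a right tail.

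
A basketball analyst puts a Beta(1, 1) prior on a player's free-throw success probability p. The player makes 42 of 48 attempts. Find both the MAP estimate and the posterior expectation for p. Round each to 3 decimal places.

Posterior: Beta(1+42, 1+6) = Beta(43, 7).
Mode = (43−1)/(43+7−2) = 42/48 = 0.875.
With a flat prior the MAP equals the MLE, 42/48.
Mean = 43/(43+7) = 43/50 = 0.860.

p_MAP = 0.875, E[p|data] = 0.860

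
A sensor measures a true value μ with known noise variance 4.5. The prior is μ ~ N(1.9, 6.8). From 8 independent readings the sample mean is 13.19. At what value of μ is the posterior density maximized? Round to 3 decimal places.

12.327

Posterior for μ is Normal. Precision-weighted mean: (1/6.8·1.9 + 8/4.5·13.19) / (1/6.8 + 8/4.5) = 12.327.
A Normal posterior is symmetric, so mode = mean.
This is the posterior mode — the MAP estimate.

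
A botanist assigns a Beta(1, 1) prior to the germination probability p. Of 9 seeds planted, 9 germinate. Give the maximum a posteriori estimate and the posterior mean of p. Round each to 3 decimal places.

p_MAP = 1.000, E[p|data] = 0.909

Posterior: Beta(1+9, 1+0) = Beta(10, 1).
Since β = 1 ≤ 1 and α > 1, the Beta density is monotone increasing on [0,1]; the mode is at 1.
Mean = 10/(10+1) = 0.909.
The mean is pulled below the mode by the posterior's left skew.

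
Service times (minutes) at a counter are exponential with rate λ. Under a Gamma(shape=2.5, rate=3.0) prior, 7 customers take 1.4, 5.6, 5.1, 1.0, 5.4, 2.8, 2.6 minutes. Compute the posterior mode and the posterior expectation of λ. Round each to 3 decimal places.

MAP: 0.316. Posterior mean: 0.353.

Σ times = 23.9. Posterior: Gamma(shape = 2.5+7 = 9.5, rate = 3.0+23.9 = 26.9).
Mode = (α−1)/β = 8.5/26.9 = 0.316.
Mean = α/β = 9.5/26.9 = 0.353.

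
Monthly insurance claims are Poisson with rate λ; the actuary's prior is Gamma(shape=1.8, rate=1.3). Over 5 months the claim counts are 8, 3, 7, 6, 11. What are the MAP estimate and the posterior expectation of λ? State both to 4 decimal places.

Σ counts = 35. Posterior: Gamma(shape = 1.8+35 = 36.8, rate = 1.3+5 = 6.3).
Mode = (α−1)/β = 35.8/6.3 = 5.6825.
Mean = α/β = 36.8/6.3 = 5.8413.
Right-skewed posterior ⇒ mode < mean.

MAP estimate = 5.6825, posterior expectation = 5.8413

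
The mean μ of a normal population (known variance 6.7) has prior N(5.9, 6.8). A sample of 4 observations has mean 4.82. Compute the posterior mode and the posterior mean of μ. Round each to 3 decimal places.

MAP = 5.033, posterior mean = 5.033

Posterior for μ is Normal. Precision-weighted mean: (1/6.8·5.9 + 4/6.7·4.82) / (1/6.8 + 4/6.7) = 5.033.
A Normal posterior is symmetric, so mode = mean.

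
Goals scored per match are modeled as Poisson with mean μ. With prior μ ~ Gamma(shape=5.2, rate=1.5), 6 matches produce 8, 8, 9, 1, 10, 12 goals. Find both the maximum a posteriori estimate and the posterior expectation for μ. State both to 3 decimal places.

Σ counts = 48. Posterior: Gamma(shape = 5.2+48 = 53.2, rate = 1.5+6 = 7.5).
Mode = (α−1)/β = 52.2/7.5 = 6.960.
Mean = α/β = 53.2/7.5 = 7.093.

maximum a posteriori estimate = 6.960, posterior expectation = 7.093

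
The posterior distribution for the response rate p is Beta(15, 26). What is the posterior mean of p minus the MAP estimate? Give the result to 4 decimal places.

Mode = (15−1)/(15+26−2) = 14/39 = 0.3590.
Mean = 15/(15+26) = 15/41 = 0.3659.
Difference = 0.3659 − 0.3590 = 0.0069.

0.0069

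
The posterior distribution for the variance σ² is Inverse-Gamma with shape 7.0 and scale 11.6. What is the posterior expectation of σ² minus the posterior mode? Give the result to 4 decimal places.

0.4833

Mode = β/(α+1) = 11.6/8.0 = 1.4500.
Mean = β/(α−1) = 11.6/6.0 = 1.9333.
Difference = 1.9333 − 1.4500 = 0.4833.
The mean is pulled above the mode by the posterior's right skew.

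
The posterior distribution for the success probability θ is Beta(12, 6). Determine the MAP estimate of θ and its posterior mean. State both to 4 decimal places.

Mode = (12−1)/(12+6−2) = 11/16 = 0.6875.
Mean = 12/(12+6) = 12/18 = 0.6667.

MAP: 0.6875. Posterior mean: 0.6667.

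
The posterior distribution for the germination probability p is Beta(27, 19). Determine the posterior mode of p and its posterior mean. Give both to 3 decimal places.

Mode = (27−1)/(27+19−2) = 26/44 = 0.591.
Mean = 27/(27+19) = 27/46 = 0.587.

MAP = 0.591, posterior mean = 0.587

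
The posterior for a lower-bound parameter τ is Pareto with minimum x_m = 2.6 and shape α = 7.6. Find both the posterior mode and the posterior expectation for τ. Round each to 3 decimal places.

MAP: 2.600. Posterior mean: 2.994.

The Pareto density is strictly decreasing on [x_m, ∞), so the mode is x_m = 2.600.
Mean = α·x_m/(α−1) = 7.6·2.6/6.6 = 2.994.
The posterior is right-skewed, so the mean exceeds the mode.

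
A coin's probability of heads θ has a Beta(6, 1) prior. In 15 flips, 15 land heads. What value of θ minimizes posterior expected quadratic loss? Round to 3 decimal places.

0.955

Posterior: Beta(6+15, 1+0) = Beta(21, 1).
Since β = 1 ≤ 1 and α > 1, the Beta density is monotone increasing on [0,1]; the mode is at 1.
Mean = 21/(21+1) = 0.955.
Quadratic loss ⇒ the optimal estimator is the posterior mean.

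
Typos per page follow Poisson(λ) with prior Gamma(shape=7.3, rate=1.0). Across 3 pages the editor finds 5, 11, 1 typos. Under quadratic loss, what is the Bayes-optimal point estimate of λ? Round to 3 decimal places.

6.075

Σ counts = 17. Posterior: Gamma(shape = 7.3+17 = 24.3, rate = 1.0+3 = 4.0).
Mode = (α−1)/β = 23.3/4.0 = 5.825.
Mean = α/β = 24.3/4.0 = 6.075.
Quadratic loss ⇒ the optimal estimator is the posterior mean.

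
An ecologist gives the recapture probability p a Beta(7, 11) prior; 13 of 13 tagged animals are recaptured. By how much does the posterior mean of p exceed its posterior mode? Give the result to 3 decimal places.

Posterior: Beta(7+13, 11+0) = Beta(20, 11).
Mode = (20−1)/(20+11−2) = 19/29 = 0.655.
Mean = 20/(20+11) = 20/31 = 0.645.
Difference = 0.645 − 0.655 = -0.010.

-0.010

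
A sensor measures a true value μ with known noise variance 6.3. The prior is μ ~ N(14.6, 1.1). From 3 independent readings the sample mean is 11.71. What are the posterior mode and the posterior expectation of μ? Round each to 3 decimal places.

μ_MAP = 13.607, E[μ|data] = 13.607

Posterior for μ is Normal. Precision-weighted mean: (1/1.1·14.6 + 3/6.3·11.71) / (1/1.1 + 3/6.3) = 13.607.
A Normal posterior is symmetric, so mode = mean.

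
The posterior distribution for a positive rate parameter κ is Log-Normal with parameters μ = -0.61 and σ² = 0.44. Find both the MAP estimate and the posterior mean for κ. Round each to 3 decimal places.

Mode = exp(μ − σ²) = exp(-1.05) = 0.350.
Mean = exp(μ + σ²/2) = exp(-0.390) = 0.677.

κ_MAP = 0.350, E[κ|data] = 0.677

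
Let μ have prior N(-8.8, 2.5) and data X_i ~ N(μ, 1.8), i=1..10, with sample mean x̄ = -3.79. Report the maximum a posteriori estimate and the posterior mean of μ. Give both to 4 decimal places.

MAP = -4.1265; posterior mean = -4.1265

Posterior for μ is Normal. Precision-weighted mean: (1/2.5·-8.8 + 10/1.8·-3.79) / (1/2.5 + 10/1.8) = -4.1265.
A Normal posterior is symmetric, so mode = mean.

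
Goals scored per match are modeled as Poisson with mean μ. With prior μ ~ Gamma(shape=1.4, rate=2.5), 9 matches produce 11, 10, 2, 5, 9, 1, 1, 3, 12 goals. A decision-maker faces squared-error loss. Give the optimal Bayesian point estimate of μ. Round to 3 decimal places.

Σ counts = 54. Posterior: Gamma(shape = 1.4+54 = 55.4, rate = 2.5+9 = 11.5).
Mode = (α−1)/β = 54.4/11.5 = 4.730.
Mean = α/β = 55.4/11.5 = 4.817.
Squared-error loss ⇒ the optimal estimator is the posterior mean.

4.817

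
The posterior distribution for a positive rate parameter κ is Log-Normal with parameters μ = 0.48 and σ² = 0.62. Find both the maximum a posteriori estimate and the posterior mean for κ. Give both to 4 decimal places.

maximum a posteriori estimate = 0.8694, posterior mean = 2.2034

Mode = exp(μ − σ²) = exp(-0.14) = 0.8694.
Mean = exp(μ + σ²/2) = exp(0.790) = 2.2034.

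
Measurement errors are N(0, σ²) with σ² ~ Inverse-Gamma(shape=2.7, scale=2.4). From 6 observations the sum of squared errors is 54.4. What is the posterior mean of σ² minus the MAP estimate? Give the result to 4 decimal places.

Posterior: Inverse-Gamma(shape = 2.7+6/2 = 5.7, scale = 2.4+54.4/2 = 29.6).
Mode = β/(α+1) = 29.6/6.7 = 4.4179.
Mean = β/(α−1) = 29.6/4.7 = 6.2979.
Difference = 6.2979 − 4.4179 = 1.8800.

1.8800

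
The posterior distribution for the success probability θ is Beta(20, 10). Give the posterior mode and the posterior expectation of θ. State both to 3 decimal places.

Mode = (20−1)/(20+10−2) = 19/28 = 0.679.
Mean = 20/(20+10) = 20/30 = 0.667.
The mean is pulled below the mode by the posterior's left skew.

MAP: 0.679. Posterior mean: 0.667.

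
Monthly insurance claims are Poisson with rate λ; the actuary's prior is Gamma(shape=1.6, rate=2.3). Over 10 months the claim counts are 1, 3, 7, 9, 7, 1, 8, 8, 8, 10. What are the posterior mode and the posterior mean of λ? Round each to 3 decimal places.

MAP = 5.089; posterior mean = 5.171

Σ counts = 62. Posterior: Gamma(shape = 1.6+62 = 63.6, rate = 2.3+10 = 12.3).
Mode = (α−1)/β = 62.6/12.3 = 5.089.
Mean = α/β = 63.6/12.3 = 5.171.
The posterior is right-skewed, so the mean exceeds the mode.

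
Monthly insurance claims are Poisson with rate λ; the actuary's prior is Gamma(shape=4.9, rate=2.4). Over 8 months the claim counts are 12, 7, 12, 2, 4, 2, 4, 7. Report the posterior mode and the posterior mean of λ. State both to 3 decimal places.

Σ counts = 50. Posterior: Gamma(shape = 4.9+50 = 54.9, rate = 2.4+8 = 10.4).
Mode = (α−1)/β = 53.9/10.4 = 5.183.
Mean = α/β = 54.9/10.4 = 5.279.
Mean > mode: the posterior has a right tail.

MAP: 5.183. Posterior mean: 5.279.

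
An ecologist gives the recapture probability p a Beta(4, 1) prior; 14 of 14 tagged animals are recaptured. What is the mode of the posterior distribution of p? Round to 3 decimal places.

1.000

Posterior: Beta(4+14, 1+0) = Beta(18, 1).
Since β = 1 ≤ 1 and α > 1, the Beta density is monotone increasing on [0,1]; the mode is at 1.
Mean = 18/(18+1) = 0.947.
This is the posterior mode — the MAP estimate.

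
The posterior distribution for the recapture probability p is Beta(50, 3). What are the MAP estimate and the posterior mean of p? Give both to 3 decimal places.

MAP: 0.961. Posterior mean: 0.943.

Mode = (50−1)/(50+3−2) = 49/51 = 0.961.
Mean = 50/(50+3) = 50/53 = 0.943.
Left-skewed posterior ⇒ mean < mode.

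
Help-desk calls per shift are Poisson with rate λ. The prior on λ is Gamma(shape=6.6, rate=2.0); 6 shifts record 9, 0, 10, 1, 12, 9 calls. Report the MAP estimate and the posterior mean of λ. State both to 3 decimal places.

λ_MAP = 5.825, E[λ|data] = 5.950

Σ counts = 41. Posterior: Gamma(shape = 6.6+41 = 47.6, rate = 2.0+6 = 8.0).
Mode = (α−1)/β = 46.6/8.0 = 5.825.
Mean = α/β = 47.6/8.0 = 5.950.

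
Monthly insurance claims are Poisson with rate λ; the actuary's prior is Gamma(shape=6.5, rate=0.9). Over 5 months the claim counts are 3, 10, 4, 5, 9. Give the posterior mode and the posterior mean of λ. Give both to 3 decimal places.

MAP: 6.186. Posterior mean: 6.356.

Σ counts = 31. Posterior: Gamma(shape = 6.5+31 = 37.5, rate = 0.9+5 = 5.9).
Mode = (α−1)/β = 36.5/5.9 = 6.186.
Mean = α/β = 37.5/5.9 = 6.356.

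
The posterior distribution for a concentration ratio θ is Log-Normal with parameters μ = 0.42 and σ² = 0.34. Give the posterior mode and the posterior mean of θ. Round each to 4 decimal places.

MAP = 1.0833, posterior mean = 1.8040

Mode = exp(μ − σ²) = exp(0.08) = 1.0833.
Mean = exp(μ + σ²/2) = exp(0.590) = 1.8040.
The posterior is right-skewed, so the mean exceeds the mode.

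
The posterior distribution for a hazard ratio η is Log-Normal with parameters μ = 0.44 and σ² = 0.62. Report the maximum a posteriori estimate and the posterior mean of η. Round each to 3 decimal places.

maximum a posteriori estimate = 0.835, posterior mean = 2.117

Mode = exp(μ − σ²) = exp(-0.18) = 0.835.
Mean = exp(μ + σ²/2) = exp(0.750) = 2.117.
Mean > mode: the posterior has a right tail.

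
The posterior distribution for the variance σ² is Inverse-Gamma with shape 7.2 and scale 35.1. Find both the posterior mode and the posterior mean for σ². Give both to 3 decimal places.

Mode = β/(α+1) = 35.1/8.2 = 4.280.
Mean = β/(α−1) = 35.1/6.2 = 5.661.
Mean > mode: the posterior has a right tail.

MAP = 4.280; posterior mean = 5.661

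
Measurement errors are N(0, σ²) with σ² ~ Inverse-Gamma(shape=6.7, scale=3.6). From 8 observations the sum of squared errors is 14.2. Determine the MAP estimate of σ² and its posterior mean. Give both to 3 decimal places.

MAP = 0.915; posterior mean = 1.103

Posterior: Inverse-Gamma(shape = 6.7+8/2 = 10.7, scale = 3.6+14.2/2 = 10.7).
Mode = β/(α+1) = 10.7/11.7 = 0.915.
Mean = β/(α−1) = 10.7/9.7 = 1.103.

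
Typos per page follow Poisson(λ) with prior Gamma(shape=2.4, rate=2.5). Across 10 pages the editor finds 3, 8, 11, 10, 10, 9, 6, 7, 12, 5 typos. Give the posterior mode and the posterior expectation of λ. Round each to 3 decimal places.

Σ counts = 81. Posterior: Gamma(shape = 2.4+81 = 83.4, rate = 2.5+10 = 12.5).
Mode = (α−1)/β = 82.4/12.5 = 6.592.
Mean = α/β = 83.4/12.5 = 6.672.
The mean is pulled above the mode by the posterior's right skew.

MAP = 6.592; posterior mean = 6.672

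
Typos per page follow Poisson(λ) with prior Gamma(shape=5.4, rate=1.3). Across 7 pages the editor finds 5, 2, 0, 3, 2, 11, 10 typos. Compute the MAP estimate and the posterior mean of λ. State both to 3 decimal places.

Σ counts = 33. Posterior: Gamma(shape = 5.4+33 = 38.4, rate = 1.3+7 = 8.3).
Mode = (α−1)/β = 37.4/8.3 = 4.506.
Mean = α/β = 38.4/8.3 = 4.627.

MAP = 4.506, posterior mean = 4.627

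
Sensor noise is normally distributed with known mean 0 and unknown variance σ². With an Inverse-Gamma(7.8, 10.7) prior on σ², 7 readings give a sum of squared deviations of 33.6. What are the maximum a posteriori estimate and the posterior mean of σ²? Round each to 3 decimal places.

MAP: 2.236. Posterior mean: 2.670.

Posterior: Inverse-Gamma(shape = 7.8+7/2 = 11.3, scale = 10.7+33.6/2 = 27.5).
Mode = β/(α+1) = 27.5/12.3 = 2.236.
Mean = β/(α−1) = 27.5/10.3 = 2.670.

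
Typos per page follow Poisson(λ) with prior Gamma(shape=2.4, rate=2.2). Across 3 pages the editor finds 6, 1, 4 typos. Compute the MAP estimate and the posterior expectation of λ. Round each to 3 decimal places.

Σ counts = 11. Posterior: Gamma(shape = 2.4+11 = 13.4, rate = 2.2+3 = 5.2).
Mode = (α−1)/β = 12.4/5.2 = 2.385.
Mean = α/β = 13.4/5.2 = 2.577.

λ_MAP = 2.385, E[λ|data] = 2.577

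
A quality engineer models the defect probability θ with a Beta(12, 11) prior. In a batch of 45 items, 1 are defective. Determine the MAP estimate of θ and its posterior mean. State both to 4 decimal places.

Posterior: Beta(12+1, 11+44) = Beta(13, 55).
Mode = (13−1)/(13+55−2) = 12/66 = 0.1818.
Mean = 13/(13+55) = 13/68 = 0.1912.

MAP: 0.1818. Posterior mean: 0.1912.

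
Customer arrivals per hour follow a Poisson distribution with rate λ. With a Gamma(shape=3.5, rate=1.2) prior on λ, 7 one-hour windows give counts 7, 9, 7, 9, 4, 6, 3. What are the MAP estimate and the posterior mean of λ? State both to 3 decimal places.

Σ counts = 45. Posterior: Gamma(shape = 3.5+45 = 48.5, rate = 1.2+7 = 8.2).
Mode = (α−1)/β = 47.5/8.2 = 5.793.
Mean = α/β = 48.5/8.2 = 5.915.
Mean > mode: the posterior has a right tail.

λ_MAP = 5.793, E[λ|data] = 5.915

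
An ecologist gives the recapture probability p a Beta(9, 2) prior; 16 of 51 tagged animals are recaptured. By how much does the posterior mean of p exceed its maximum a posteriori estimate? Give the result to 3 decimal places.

0.003

Posterior: Beta(9+16, 2+35) = Beta(25, 37).
Mode = (25−1)/(25+37−2) = 24/60 = 0.400.
Mean = 25/(25+37) = 25/62 = 0.403.
Difference = 0.403 − 0.400 = 0.003.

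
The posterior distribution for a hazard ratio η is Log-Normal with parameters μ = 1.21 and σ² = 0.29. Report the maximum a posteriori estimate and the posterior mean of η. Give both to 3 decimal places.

MAP = 2.509, posterior mean = 3.877

Mode = exp(μ − σ²) = exp(0.92) = 2.509.
Mean = exp(μ + σ²/2) = exp(1.355) = 3.877.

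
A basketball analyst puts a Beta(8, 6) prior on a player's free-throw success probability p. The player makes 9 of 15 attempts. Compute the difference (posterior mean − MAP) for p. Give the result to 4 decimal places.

-0.0064

Posterior: Beta(8+9, 6+6) = Beta(17, 12).
Mode = (17−1)/(17+12−2) = 16/27 = 0.5926.
Mean = 17/(17+12) = 17/29 = 0.5862.
Difference = 0.5862 − 0.5926 = -0.0064.
The posterior is left-skewed, so the mode exceeds the mean.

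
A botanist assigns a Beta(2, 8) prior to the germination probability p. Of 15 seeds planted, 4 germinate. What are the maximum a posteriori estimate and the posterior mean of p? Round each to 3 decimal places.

p_MAP = 0.217, E[p|data] = 0.240

Posterior: Beta(2+4, 8+11) = Beta(6, 19).
Mode = (6−1)/(6+19−2) = 5/23 = 0.217.
Mean = 6/(6+19) = 6/25 = 0.240.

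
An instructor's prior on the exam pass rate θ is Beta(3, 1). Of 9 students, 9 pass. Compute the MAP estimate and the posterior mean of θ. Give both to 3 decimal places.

Posterior: Beta(3+9, 1+0) = Beta(12, 1).
Since β = 1 ≤ 1 and α > 1, the Beta density is monotone increasing on [0,1]; the mode is at 1.
Mean = 12/(12+1) = 0.923.
Left-skewed posterior ⇒ mean < mode.

MAP = 1.000, posterior mean = 0.923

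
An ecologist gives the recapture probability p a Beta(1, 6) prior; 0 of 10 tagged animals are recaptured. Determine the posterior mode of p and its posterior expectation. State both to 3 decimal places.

Posterior: Beta(1+0, 6+10) = Beta(1, 16).
Since α = 1 ≤ 1 and β > 1, the Beta density is monotone decreasing on [0,1]; the mode is at 0.
Mean = 1/(1+16) = 0.059.
The mean is pulled above the mode by the posterior's right skew.

posterior mode = 0.000, posterior expectation = 0.059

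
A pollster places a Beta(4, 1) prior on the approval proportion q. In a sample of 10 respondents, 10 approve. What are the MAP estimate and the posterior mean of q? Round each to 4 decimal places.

Posterior: Beta(4+10, 1+0) = Beta(14, 1).
Since β = 1 ≤ 1 and α > 1, the Beta density is monotone increasing on [0,1]; the mode is at 1.
Mean = 14/(14+1) = 0.9333.
The mean is pulled below the mode by the posterior's left skew.

MAP: 1.0000. Posterior mean: 0.9333.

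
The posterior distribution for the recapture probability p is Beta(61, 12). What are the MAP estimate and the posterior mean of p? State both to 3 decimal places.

Mode = (61−1)/(61+12−2) = 60/71 = 0.845.
Mean = 61/(61+12) = 61/73 = 0.836.

MAP: 0.845. Posterior mean: 0.836.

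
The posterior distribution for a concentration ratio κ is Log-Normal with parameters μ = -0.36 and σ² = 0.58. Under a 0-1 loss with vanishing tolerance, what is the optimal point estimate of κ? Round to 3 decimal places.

Mode = exp(μ − σ²) = exp(-0.94) = 0.391.
Mean = exp(μ + σ²/2) = exp(-0.070) = 0.932.
This is the posterior mode — the MAP estimate.

0.391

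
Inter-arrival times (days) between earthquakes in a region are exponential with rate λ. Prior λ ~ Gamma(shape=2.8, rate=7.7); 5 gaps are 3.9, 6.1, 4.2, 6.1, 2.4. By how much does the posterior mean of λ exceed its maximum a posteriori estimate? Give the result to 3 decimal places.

Σ times = 22.7. Posterior: Gamma(shape = 2.8+5 = 7.8, rate = 7.7+22.7 = 30.4).
Mode = (α−1)/β = 6.8/30.4 = 0.224.
Mean = α/β = 7.8/30.4 = 0.257.
Difference = 0.257 − 0.224 = 0.033.
The posterior is right-skewed, so the mean exceeds the mode.

0.033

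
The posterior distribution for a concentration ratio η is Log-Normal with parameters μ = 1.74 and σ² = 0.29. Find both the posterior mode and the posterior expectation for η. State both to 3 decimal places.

Mode = exp(μ − σ²) = exp(1.45) = 4.263.
Mean = exp(μ + σ²/2) = exp(1.885) = 6.586.
The mean is pulled above the mode by the posterior's right skew.

MAP = 4.263; posterior mean = 6.586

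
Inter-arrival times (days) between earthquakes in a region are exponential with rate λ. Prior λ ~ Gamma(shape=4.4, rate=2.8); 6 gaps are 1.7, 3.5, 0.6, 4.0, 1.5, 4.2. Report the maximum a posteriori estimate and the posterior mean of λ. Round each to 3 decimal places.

Σ times = 15.5. Posterior: Gamma(shape = 4.4+6 = 10.4, rate = 2.8+15.5 = 18.3).
Mode = (α−1)/β = 9.4/18.3 = 0.514.
Mean = α/β = 10.4/18.3 = 0.568.

MAP = 0.514, posterior mean = 0.568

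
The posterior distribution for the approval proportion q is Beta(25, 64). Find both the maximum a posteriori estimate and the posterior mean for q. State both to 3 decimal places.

MAP = 0.276, posterior mean = 0.281

Mode = (25−1)/(25+64−2) = 24/87 = 0.276.
Mean = 25/(25+64) = 25/89 = 0.281.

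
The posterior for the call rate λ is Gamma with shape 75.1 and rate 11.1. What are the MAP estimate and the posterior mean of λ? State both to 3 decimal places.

λ_MAP = 6.676, E[λ|data] = 6.766

Mode = (α−1)/β = 74.1/11.1 = 6.676.
Mean = α/β = 75.1/11.1 = 6.766.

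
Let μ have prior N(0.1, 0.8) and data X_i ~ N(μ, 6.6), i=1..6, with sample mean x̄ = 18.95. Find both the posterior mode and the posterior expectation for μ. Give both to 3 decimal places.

Posterior for μ is Normal. Precision-weighted mean: (1/0.8·0.1 + 6/6.6·18.95) / (1/0.8 + 6/6.6) = 8.037.
A Normal posterior is symmetric, so mode = mean.

MAP = 8.037, posterior mean = 8.037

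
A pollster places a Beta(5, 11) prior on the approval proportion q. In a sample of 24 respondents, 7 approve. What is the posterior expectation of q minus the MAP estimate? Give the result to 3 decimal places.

0.011

Posterior: Beta(5+7, 11+17) = Beta(12, 28).
Mode = (12−1)/(12+28−2) = 11/38 = 0.289.
Mean = 12/(12+28) = 12/40 = 0.300.
Difference = 0.300 − 0.289 = 0.011.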